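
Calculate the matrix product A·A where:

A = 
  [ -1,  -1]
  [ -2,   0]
A² = A·A:
A²[1,1] = (-1)(-1) + (-1)(-2) = 3
A²[1,2] = (-1)(-1) + (-1)(0) = 1
A²[2,1] = (-2)(-1) + (0)(-2) = 2
A²[2,2] = (-2)(-1) + (0)(0) = 2
A² = 
  [  3,   1]
  [  2,   2]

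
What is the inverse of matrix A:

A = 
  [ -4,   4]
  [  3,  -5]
det(A) = (-4)(-5) - (4)(3) = 8
For a 2×2 matrix, A⁻¹ = (1/det(A)) · [[d, -b], [-c, a]]
    = (1/8) · [[-5, -4], [-3, -4]]

A⁻¹ = 
  [-5/8, -1/2]
  [-3/8, -1/2]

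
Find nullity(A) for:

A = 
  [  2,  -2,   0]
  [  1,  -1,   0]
nullity(A) = 2

Row reduce:
R2 → R2 - (1/2)·R1
REF = 
  [  2,  -2,   0]
  [  0,   0,   0]
Pivot columns: 1 → 1 pivot.
rank(A) = 1, so nullity(A) = 3 - 1 = 2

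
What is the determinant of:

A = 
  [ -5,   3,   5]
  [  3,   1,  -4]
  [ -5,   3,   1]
Cofactor expansion along row 1:
det(A) = (-5)·((1)(1) - (-4)(3)) - (3)·((3)(1) - (-4)(-5)) + (5)·((3)(3) - (1)(-5))
  = (-5)(13) - (3)(-17) + (5)(14)
  = 56

det(A) = 56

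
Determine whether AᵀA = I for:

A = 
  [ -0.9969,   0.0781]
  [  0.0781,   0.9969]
Yes

AᵀA = 
  [  0.9999,   0]
  [  0,   0.9999]
≈ I (equal to I up to the 4-dp rounding of the entries)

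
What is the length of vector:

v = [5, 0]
5

||v||₂ = √((5)² + (0)²) = √25 = 5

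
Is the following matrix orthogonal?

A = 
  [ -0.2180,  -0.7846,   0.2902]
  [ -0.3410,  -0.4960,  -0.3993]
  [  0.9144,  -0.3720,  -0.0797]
No

AᵀA = 
  [  0.9999,   0,   0]
  [  0,   1,   0]
  [  0,   0,   0.2500]
≠ I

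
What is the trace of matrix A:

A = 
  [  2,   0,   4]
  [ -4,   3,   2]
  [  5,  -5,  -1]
4

tr(A) = 2 + 3 + -1 = 4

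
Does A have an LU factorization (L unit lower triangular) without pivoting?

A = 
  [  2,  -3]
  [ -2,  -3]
Yes.
A[1,1] = 2 ≠ 0, so Gaussian elimination proceeds without a row swap: multiplier ℓ₂₁ = (-2)/(2) = -1, and U[2,2] = -3 - (-1)(-3) = -6.
L = 
  [  1,   0]
  [ -1,   1]
U = 
  [  2,  -3]
  [  0,  -6]
Check row 2 of LU: [(-1)(2), (-1)(-3) + (-6)] = [-2, -3] = row 2 of A ✓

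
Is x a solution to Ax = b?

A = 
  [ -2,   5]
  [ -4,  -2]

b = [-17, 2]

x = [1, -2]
No

Ax = [-12, 0] ≠ b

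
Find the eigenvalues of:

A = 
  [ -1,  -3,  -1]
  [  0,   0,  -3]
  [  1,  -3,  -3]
λ = -2, -1 + √10, -1 - √10  (≈ -2, 2.162, -4.162)

Characteristic polynomial: det(λI - A) = λ³ + 4λ² - 5λ - 18
Testing integer divisors of the constant term: p(-2) = 0, so (λ + 2) is a factor:
p(λ) = (λ + 2)(λ² + 2λ - 9)
λ² + 2λ - 9 = 0  ⇒  λ = (-2 ± √((2)² - 4·(-9)))/2 = (-2 ± √(40))/2
  = -1 + √10,  -1 - √10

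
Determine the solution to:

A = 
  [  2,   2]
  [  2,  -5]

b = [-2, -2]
x = [-1, 0]

Row reduce the augmented matrix [A|b]:
R2 → R2 - (1)·R1
REF = 
  [  2,   2,  -2]
  [  0,  -7,   0]

Back-substitution:
x₂ = 0 / (-7) = 0
x₁ = (-2 - (2)(0)) / 2 = -1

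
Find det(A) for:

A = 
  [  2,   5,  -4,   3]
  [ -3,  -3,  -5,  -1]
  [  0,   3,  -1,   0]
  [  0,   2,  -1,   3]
Cofactor expansion along row 1: det(A) = a₁₁M₁₁ - a₁₂M₁₂ + a₁₃M₁₃ - a₁₄M₁₄

M₁₁ = det[[-3, -5, -1]; [3, -1, 0]; [2, -1, 3]]
  = (-3)·((-1)(3) - (0)(-1)) - (-5)·((3)(3) - (0)(2)) + (-1)·((3)(-1) - (-1)(2))
  = (-3)(-3) - (-5)(9) + (-1)(-1)
  = 55
M₁₂ = det[[-3, -5, -1]; [0, -1, 0]; [0, -1, 3]]
  = (-3)·((-1)(3) - (0)(-1)) - (-5)·((0)(3) - (0)(0)) + (-1)·((0)(-1) - (-1)(0))
  = (-3)(-3) - (-5)(0) + (-1)(0)
  = 9
M₁₃ = det[[-3, -3, -1]; [0, 3, 0]; [0, 2, 3]]
  = (-3)·((3)(3) - (0)(2)) - (-3)·((0)(3) - (0)(0)) + (-1)·((0)(2) - (3)(0))
  = (-3)(9) - (-3)(0) + (-1)(0)
  = -27
M₁₄ = det[[-3, -3, -5]; [0, 3, -1]; [0, 2, -1]]
  = (-3)·((3)(-1) - (-1)(2)) - (-3)·((0)(-1) - (-1)(0)) + (-5)·((0)(2) - (3)(0))
  = (-3)(-1) - (-3)(0) + (-5)(0)
  = 3

det(A) = (2)(55) - (5)(9) + (-4)(-27) - (3)(3) = 164

det(A) = 164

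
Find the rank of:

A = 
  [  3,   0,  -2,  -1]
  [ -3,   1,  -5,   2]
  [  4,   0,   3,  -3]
Row reduce:
R2 → R2 + (1)·R1
R3 → R3 - (4/3)·R1
REF = 
  [   3,    0,   -2,   -1]
  [   0,    1,   -7,    1]
  [   0,    0, 17/3, -5/3]
Pivot columns: 1, 2, 3 → 3 pivots.

rank(A) = 3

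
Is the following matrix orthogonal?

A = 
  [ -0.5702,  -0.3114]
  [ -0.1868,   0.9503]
No

AᵀA = 
  [  0.3600,   0]
  [  0,   1]
≠ I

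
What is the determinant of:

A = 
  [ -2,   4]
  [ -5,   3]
14

For a 2×2 matrix, det = ad - bc = (-2)(3) - (4)(-5) = 14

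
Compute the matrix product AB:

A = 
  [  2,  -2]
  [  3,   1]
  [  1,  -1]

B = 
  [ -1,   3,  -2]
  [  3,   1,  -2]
AB = 
  [ -8,   4,   0]
  [  0,  10,  -8]
  [ -4,   2,   0]

A is 3×2 and B is 2×3, so AB is 3×3. Each entry is (row of A)·(column of B):
AB[1,1] = (2)(-1) + (-2)(3) = -8
AB[1,2] = (2)(3) + (-2)(1) = 4
AB[1,3] = (2)(-2) + (-2)(-2) = 0
AB[2,1] = (3)(-1) + (1)(3) = 0
AB[2,2] = (3)(3) + (1)(1) = 10
AB[2,3] = (3)(-2) + (1)(-2) = -8
AB[3,1] = (1)(-1) + (-1)(3) = -4
AB[3,2] = (1)(3) + (-1)(1) = 2
AB[3,3] = (1)(-2) + (-1)(-2) = 0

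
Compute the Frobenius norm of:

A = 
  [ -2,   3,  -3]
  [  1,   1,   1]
||A||_F = 5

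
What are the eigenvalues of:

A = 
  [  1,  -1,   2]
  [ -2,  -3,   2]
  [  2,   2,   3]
λ = 1, √19, -√19  (≈ 1, 4.359, -4.359)

Characteristic polynomial: det(λI - A) = λ³ - λ² - 19λ + 19
Testing integer divisors of the constant term: p(1) = 0, so (λ - 1) is a factor:
p(λ) = (λ - 1)(λ² - 19)
λ² - 19 = 0  ⇒  λ = (0 ± √((0)² - 4·(-19)))/2 = (0 ± √(76))/2
  = √19,  -√19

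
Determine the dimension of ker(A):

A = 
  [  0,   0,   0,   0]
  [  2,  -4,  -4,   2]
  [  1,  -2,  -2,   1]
nullity(A) = 3

Row reduce:
Swap R1 ↔ R2
R3 → R3 - (1/2)·R1
REF = 
  [  2,  -4,  -4,   2]
  [  0,   0,   0,   0]
  [  0,   0,   0,   0]
Pivot columns: 1 → 1 pivot.
rank(A) = 1, so nullity(A) = 4 - 1 = 3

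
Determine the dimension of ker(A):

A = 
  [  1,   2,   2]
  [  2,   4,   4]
nullity(A) = 2

Row reduce:
R2 → R2 - (2)·R1
REF = 
  [  1,   2,   2]
  [  0,   0,   0]
Pivot columns: 1 → 1 pivot.
rank(A) = 1, so nullity(A) = 3 - 1 = 2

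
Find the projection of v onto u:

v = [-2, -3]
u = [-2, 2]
v·u = (-2)(-2) + (-3)(2) = -2
u·u = (-2)² + (2)² = 8
proj_u(v) = (v·u / u·u) × u = (-2/8) × u = (-1/4) × u

proj_u(v) = [1/2, -1/2]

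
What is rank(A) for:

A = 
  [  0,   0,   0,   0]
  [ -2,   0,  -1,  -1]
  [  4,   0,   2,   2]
Row reduce:
Swap R1 ↔ R2
R3 → R3 + (2)·R1
REF = 
  [ -2,   0,  -1,  -1]
  [  0,   0,   0,   0]
  [  0,   0,   0,   0]
Pivot columns: 1 → 1 pivot.

rank(A) = 1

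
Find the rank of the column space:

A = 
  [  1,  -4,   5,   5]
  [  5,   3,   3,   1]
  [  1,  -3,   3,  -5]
dim(Col(A)) = 3

Row reduce:
R2 → R2 - (5)·R1
R3 → R3 - (1)·R1
R3 → R3 - (1/23)·R2
REF = 
  [      1,      -4,       5,       5]
  [      0,      23,     -22,     -24]
  [      0,       0,  -24/23, -206/23]
Pivot columns: 1, 2, 3 → 3 pivots.
dim(Col(A)) = number of pivot columns = 3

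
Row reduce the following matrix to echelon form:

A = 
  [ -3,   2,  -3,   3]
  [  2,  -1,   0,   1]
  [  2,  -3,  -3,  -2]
Row operations:
R2 → R2 + (2/3)·R1
R3 → R3 + (2/3)·R1
R3 → R3 + (5)·R2

Resulting echelon form:
REF = 
  [ -3,   2,  -3,   3]
  [  0, 1/3,  -2,   3]
  [  0,   0, -15,  15]

Rank = 3 (number of non-zero pivot rows).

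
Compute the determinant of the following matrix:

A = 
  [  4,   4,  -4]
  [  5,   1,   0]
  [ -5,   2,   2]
Cofactor expansion along row 1:
det(A) = (4)·((1)(2) - (0)(2)) - (4)·((5)(2) - (0)(-5)) + (-4)·((5)(2) - (1)(-5))
  = (4)(2) - (4)(10) + (-4)(15)
  = -92

det(A) = -92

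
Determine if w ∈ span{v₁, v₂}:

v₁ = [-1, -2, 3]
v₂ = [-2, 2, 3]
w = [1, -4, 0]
Yes

Form the augmented matrix and row-reduce:
[v₁|v₂|w] = 
  [ -1,  -2,   1]
  [ -2,   2,  -4]
  [  3,   3,   0]
R2 → R2 - (2)·R1
R3 → R3 + (3)·R1
R3 → R3 + (1/2)·R2
REF = 
  [ -1,  -2,   1]
  [  0,   6,  -6]
  [  0,   0,   0]

No row of the form [0 0 | nonzero], so the system is consistent. Back-substitution gives c₁ = 1, c₂ = -1: w = (1)·v₁ + (-1)·v₂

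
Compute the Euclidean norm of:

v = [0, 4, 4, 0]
5.657

||v||₂ = √((0)² + (4)² + (4)² + (0)²) = √32 = 5.657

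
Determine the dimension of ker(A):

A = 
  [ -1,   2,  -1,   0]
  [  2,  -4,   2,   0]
nullity(A) = 3

Row reduce:
R2 → R2 + (2)·R1
REF = 
  [ -1,   2,  -1,   0]
  [  0,   0,   0,   0]
Pivot columns: 1 → 1 pivot.
rank(A) = 1, so nullity(A) = 4 - 1 = 3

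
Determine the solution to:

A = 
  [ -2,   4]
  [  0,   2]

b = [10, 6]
x = [1, 3]

Row reduce the augmented matrix [A|b]:
(already in echelon form)
REF = 
  [ -2,   4,  10]
  [  0,   2,   6]

Back-substitution:
x₂ = 6 / 2 = 3
x₁ = (10 - (4)(3)) / (-2) = 1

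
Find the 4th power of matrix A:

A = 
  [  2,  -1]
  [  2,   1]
A^4 = 
  [-14,  -3]
  [  6, -17]

A² = A·A:
A²[1,1] = (2)(2) + (-1)(2) = 2
A²[1,2] = (2)(-1) + (-1)(1) = -3
A²[2,1] = (2)(2) + (1)(2) = 6
A²[2,2] = (2)(-1) + (1)(1) = -1
A² = 
  [  2,  -3]
  [  6,  -1]

A^3 = A^2·A:
A^3[1,1] = (2)(2) + (-3)(2) = -2
A^3[1,2] = (2)(-1) + (-3)(1) = -5
A^3[2,1] = (6)(2) + (-1)(2) = 10
A^3[2,2] = (6)(-1) + (-1)(1) = -7
A^3 = 
  [ -2,  -5]
  [ 10,  -7]

A^4 = A^3·A:
A^4[1,1] = (-2)(2) + (-5)(2) = -14
A^4[1,2] = (-2)(-1) + (-5)(1) = -3
A^4[2,1] = (10)(2) + (-7)(2) = 6
A^4[2,2] = (10)(-1) + (-7)(1) = -17
A^4 = 
  [-14,  -3]
  [  6, -17]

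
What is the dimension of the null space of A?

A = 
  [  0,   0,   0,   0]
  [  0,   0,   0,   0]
nullity(A) = 4

Row reduce:
(no row operations needed)
REF = 
  [  0,   0,   0,   0]
  [  0,   0,   0,   0]
Pivot columns: none → 0 pivots.
rank(A) = 0, so nullity(A) = 4 - 0 = 4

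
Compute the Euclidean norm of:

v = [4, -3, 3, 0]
5.831

||v||₂ = √((4)² + (-3)² + (3)² + (0)²) = √34 = 5.831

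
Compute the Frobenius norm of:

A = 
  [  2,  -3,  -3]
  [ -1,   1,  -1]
||A||_F = 5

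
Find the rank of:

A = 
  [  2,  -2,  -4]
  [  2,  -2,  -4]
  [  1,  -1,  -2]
Row reduce:
R2 → R2 - (1)·R1
R3 → R3 - (1/2)·R1
REF = 
  [  2,  -2,  -4]
  [  0,   0,   0]
  [  0,   0,   0]
Pivot columns: 1 → 1 pivot.

rank(A) = 1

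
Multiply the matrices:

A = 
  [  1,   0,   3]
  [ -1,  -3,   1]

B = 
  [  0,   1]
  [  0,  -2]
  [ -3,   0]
A is 2×3 and B is 3×2, so AB is 2×2. Each entry is (row of A)·(column of B):
AB[1,1] = (1)(0) + (0)(0) + (3)(-3) = -9
AB[1,2] = (1)(1) + (0)(-2) + (3)(0) = 1
AB[2,1] = (-1)(0) + (-3)(0) + (1)(-3) = -3
AB[2,2] = (-1)(1) + (-3)(-2) + (1)(0) = 5

AB = 
  [ -9,   1]
  [ -3,   5]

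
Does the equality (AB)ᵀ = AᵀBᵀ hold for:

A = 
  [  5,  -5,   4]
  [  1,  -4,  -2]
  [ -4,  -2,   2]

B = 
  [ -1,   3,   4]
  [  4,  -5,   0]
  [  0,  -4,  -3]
No

(AB)ᵀ = 
  [-25, -17,  -4]
  [ 24,  31, -10]
  [  8,  10, -22]

AᵀBᵀ = 
  [-18,  15,   8]
  [-15,   0,  22]
  [ -2,  26,   2]

The two matrices differ, so (AB)ᵀ ≠ AᵀBᵀ in general. The correct identity is (AB)ᵀ = BᵀAᵀ.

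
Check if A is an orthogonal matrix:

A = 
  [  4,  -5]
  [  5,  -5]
No

AᵀA = 
  [ 41, -45]
  [-45,  50]
≠ I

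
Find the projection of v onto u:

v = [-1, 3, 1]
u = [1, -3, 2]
v·u = (-1)(1) + (3)(-3) + (1)(2) = -8
u·u = (1)² + (-3)² + (2)² = 14
proj_u(v) = (v·u / u·u) × u = (-8/14) × u = (-4/7) × u

proj_u(v) = [-4/7, 12/7, -8/7]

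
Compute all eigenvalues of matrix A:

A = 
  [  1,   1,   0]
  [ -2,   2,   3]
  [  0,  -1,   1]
Characteristic polynomial: det(λI - A) = λ³ - 4λ² + 10λ - 7
Testing integer divisors of the constant term: p(1) = 0, so (λ - 1) is a factor:
p(λ) = (λ - 1)(λ² - 3λ + 7)
λ² - 3λ + 7 = 0  ⇒  λ = (3 ± √((-3)² - 4·(7)))/2 = (3 ± √(-19))/2
  = (3 + i√19)/2,  (3 - i√19)/2

λ = 1, (3 + i√19)/2, (3 - i√19)/2  (≈ 1, 1.5 + 2.179i, 1.5 - 2.179i)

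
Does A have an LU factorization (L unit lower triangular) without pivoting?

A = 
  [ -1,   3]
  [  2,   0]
Yes.
A[1,1] = -1 ≠ 0, so Gaussian elimination proceeds without a row swap: multiplier ℓ₂₁ = (2)/(-1) = -2, and U[2,2] = 0 - (-2)(3) = 6.
L = 
  [  1,   0]
  [ -2,   1]
U = 
  [ -1,   3]
  [  0,   6]
Check row 2 of LU: [(-2)(-1), (-2)(3) + 6] = [2, 0] = row 2 of A ✓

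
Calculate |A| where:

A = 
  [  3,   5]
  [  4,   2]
-14

For a 2×2 matrix, det = ad - bc = (3)(2) - (5)(4) = -14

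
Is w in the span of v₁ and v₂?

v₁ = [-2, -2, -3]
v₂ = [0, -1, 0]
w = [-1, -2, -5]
No

Form the augmented matrix and row-reduce:
[v₁|v₂|w] = 
  [ -2,   0,  -1]
  [ -2,  -1,  -2]
  [ -3,   0,  -5]
R2 → R2 - (1)·R1
R3 → R3 - (3/2)·R1
REF = 
  [  -2,    0,   -1]
  [   0,   -1,   -1]
  [   0,    0, -7/2]

Row 3 reads [0 0 | -7/2], i.e. 0 = -7/2, so the system is inconsistent and w ∉ span{v₁, v₂}.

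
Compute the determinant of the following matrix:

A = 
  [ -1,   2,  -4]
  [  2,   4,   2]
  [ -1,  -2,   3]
-32

Cofactor expansion along row 1:
det(A) = (-1)·((4)(3) - (2)(-2)) - (2)·((2)(3) - (2)(-1)) + (-4)·((2)(-2) - (4)(-1))
  = (-1)(16) - (2)(8) + (-4)(0)
  = -32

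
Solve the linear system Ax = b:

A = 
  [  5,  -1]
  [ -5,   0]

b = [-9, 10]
Row reduce the augmented matrix [A|b]:
R2 → R2 + (1)·R1
REF = 
  [  5,  -1,  -9]
  [  0,  -1,   1]

Back-substitution:
x₂ = 1 / (-1) = -1
x₁ = (-9 - (-1)(-1)) / 5 = -2

x = [-2, -1]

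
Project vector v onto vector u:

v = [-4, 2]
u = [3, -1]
v·u = (-4)(3) + (2)(-1) = -14
u·u = (3)² + (-1)² = 10
proj_u(v) = (v·u / u·u) × u = (-14/10) × u = (-7/5) × u

proj_u(v) = [-21/5, 7/5]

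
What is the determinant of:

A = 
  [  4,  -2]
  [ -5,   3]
For a 2×2 matrix, det = ad - bc = (4)(3) - (-2)(-5) = 2

det(A) = 2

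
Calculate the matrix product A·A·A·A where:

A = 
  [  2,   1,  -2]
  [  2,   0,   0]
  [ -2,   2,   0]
A² = A·A:
A²[1,1] = (2)(2) + (1)(2) + (-2)(-2) = 10
A²[1,2] = (2)(1) + (1)(0) + (-2)(2) = -2
A²[1,3] = (2)(-2) + (1)(0) + (-2)(0) = -4
A²[2,1] = (2)(2) + (0)(2) + (0)(-2) = 4
A²[2,2] = (2)(1) + (0)(0) + (0)(2) = 2
A²[2,3] = (2)(-2) + (0)(0) + (0)(0) = -4
A²[3,1] = (-2)(2) + (2)(2) + (0)(-2) = 0
A²[3,2] = (-2)(1) + (2)(0) + (0)(2) = -2
A²[3,3] = (-2)(-2) + (2)(0) + (0)(0) = 4
A² = 
  [ 10,  -2,  -4]
  [  4,   2,  -4]
  [  0,  -2,   4]

A^3 = A^2·A:
A^3[1,1] = (10)(2) + (-2)(2) + (-4)(-2) = 24
A^3[1,2] = (10)(1) + (-2)(0) + (-4)(2) = 2
A^3[1,3] = (10)(-2) + (-2)(0) + (-4)(0) = -20
A^3[2,1] = (4)(2) + (2)(2) + (-4)(-2) = 20
A^3[2,2] = (4)(1) + (2)(0) + (-4)(2) = -4
A^3[2,3] = (4)(-2) + (2)(0) + (-4)(0) = -8
A^3[3,1] = (0)(2) + (-2)(2) + (4)(-2) = -12
A^3[3,2] = (0)(1) + (-2)(0) + (4)(2) = 8
A^3[3,3] = (0)(-2) + (-2)(0) + (4)(0) = 0
A^3 = 
  [ 24,   2, -20]
  [ 20,  -4,  -8]
  [-12,   8,   0]

A^4 = A^3·A:
A^4[1,1] = (24)(2) + (2)(2) + (-20)(-2) = 92
A^4[1,2] = (24)(1) + (2)(0) + (-20)(2) = -16
A^4[1,3] = (24)(-2) + (2)(0) + (-20)(0) = -48
A^4[2,1] = (20)(2) + (-4)(2) + (-8)(-2) = 48
A^4[2,2] = (20)(1) + (-4)(0) + (-8)(2) = 4
A^4[2,3] = (20)(-2) + (-4)(0) + (-8)(0) = -40
A^4[3,1] = (-12)(2) + (8)(2) + (0)(-2) = -8
A^4[3,2] = (-12)(1) + (8)(0) + (0)(2) = -12
A^4[3,3] = (-12)(-2) + (8)(0) + (0)(0) = 24
A^4 = 
  [ 92, -16, -48]
  [ 48,   4, -40]
  [ -8, -12,  24]

Therefore
A^4 = 
  [ 92, -16, -48]
  [ 48,   4, -40]
  [ -8, -12,  24]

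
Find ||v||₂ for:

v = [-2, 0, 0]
2

||v||₂ = √((-2)² + (0)² + (0)²) = √4 = 2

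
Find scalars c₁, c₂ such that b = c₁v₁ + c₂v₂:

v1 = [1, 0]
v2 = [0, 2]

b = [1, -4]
c1 = 1, c2 = -2

b = 1·v1 + -2·v2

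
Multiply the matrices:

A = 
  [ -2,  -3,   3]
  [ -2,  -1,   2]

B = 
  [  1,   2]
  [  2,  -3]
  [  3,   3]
AB = 
  [  1,  14]
  [  2,   5]

A is 2×3 and B is 3×2, so AB is 2×2. Each entry is (row of A)·(column of B):
AB[1,1] = (-2)(1) + (-3)(2) + (3)(3) = 1
AB[1,2] = (-2)(2) + (-3)(-3) + (3)(3) = 14
AB[2,1] = (-2)(1) + (-1)(2) + (2)(3) = 2
AB[2,2] = (-2)(2) + (-1)(-3) + (2)(3) = 5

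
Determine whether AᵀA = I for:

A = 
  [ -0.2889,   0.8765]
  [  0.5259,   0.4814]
No

AᵀA = 
  [  0.3600,  -0.0001]
  [ -0.0001,   1]
≠ I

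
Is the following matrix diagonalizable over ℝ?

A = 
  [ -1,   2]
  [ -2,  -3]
No

tr(A) = -4, det(A) = 7
Characteristic polynomial: λ² - tr(A)λ + det(A) = λ² + 4λ + 7
λ² + 4λ + 7 = 0  ⇒  λ = (-4 ± √((4)² - 4·(7)))/2 = (-4 ± √(-12))/2
  = -2 + i√3,  -2 - i√3
Eigenvalues: -2 + i√3, -2 - i√3  (≈ -2 + 1.732i, -2 - 1.732i)
Has complex eigenvalues (not diagonalizable over ℝ).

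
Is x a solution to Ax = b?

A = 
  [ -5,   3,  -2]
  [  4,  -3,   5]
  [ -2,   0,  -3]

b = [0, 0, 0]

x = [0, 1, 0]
No

Ax = [3, -3, 0] ≠ b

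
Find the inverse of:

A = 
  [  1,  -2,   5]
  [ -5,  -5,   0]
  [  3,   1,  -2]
det(A) = (1)·((-5)(-2) - (0)(1)) - (-2)·((-5)(-2) - (0)(3)) + (5)·((-5)(1) - (-5)(3))
  = (1)(10) - (-2)(10) + (5)(10)
  = 80
det(A) = 80 ≠ 0, so A is invertible.

Cofactors Cᵢⱼ = (-1)ⁱ⁺ʲ·Mᵢⱼ:
C = 
  [ 10, -10,  10]
  [  1, -17,  -7]
  [ 25, -25, -15]

adj(A) = Cᵀ:
adj(A) = 
  [ 10,   1,  25]
  [-10, -17, -25]
  [ 10,  -7, -15]

A⁻¹ = (1/80) · adj(A):
A⁻¹ = 
  [   1/8,   1/80,   5/16]
  [  -1/8, -17/80,  -5/16]
  [   1/8,  -7/80,  -3/16]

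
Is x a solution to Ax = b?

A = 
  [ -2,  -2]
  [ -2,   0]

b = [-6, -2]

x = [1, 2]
Yes

Ax = [-6, -2] = b ✓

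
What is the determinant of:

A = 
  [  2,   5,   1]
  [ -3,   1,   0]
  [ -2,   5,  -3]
-64

Cofactor expansion along row 1:
det(A) = (2)·((1)(-3) - (0)(5)) - (5)·((-3)(-3) - (0)(-2)) + (1)·((-3)(5) - (1)(-2))
  = (2)(-3) - (5)(9) + (1)(-13)
  = -64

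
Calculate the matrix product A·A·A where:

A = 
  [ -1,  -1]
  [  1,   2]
A² = A·A:
A²[1,1] = (-1)(-1) + (-1)(1) = 0
A²[1,2] = (-1)(-1) + (-1)(2) = -1
A²[2,1] = (1)(-1) + (2)(1) = 1
A²[2,2] = (1)(-1) + (2)(2) = 3
A² = 
  [  0,  -1]
  [  1,   3]

A^3 = A^2·A:
A^3[1,1] = (0)(-1) + (-1)(1) = -1
A^3[1,2] = (0)(-1) + (-1)(2) = -2
A^3[2,1] = (1)(-1) + (3)(1) = 2
A^3[2,2] = (1)(-1) + (3)(2) = 5
A^3 = 
  [ -1,  -2]
  [  2,   5]

Therefore
A^3 = 
  [ -1,  -2]
  [  2,   5]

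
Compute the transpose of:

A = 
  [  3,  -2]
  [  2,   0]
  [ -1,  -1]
Aᵀ = 
  [  3,   2,  -1]
  [ -2,   0,  -1]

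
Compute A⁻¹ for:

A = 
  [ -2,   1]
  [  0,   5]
det(A) = (-2)(5) - (1)(0) = -10
For a 2×2 matrix, A⁻¹ = (1/det(A)) · [[d, -b], [-c, a]]
    = (-1/10) · [[5, -1], [0, -2]]

A⁻¹ = 
  [-1/2, 1/10]
  [   0,  1/5]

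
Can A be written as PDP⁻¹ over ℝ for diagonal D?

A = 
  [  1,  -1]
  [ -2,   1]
Yes

tr(A) = 2, det(A) = -1
Characteristic polynomial: λ² - tr(A)λ + det(A) = λ² - 2λ - 1
λ² - 2λ - 1 = 0  ⇒  λ = (2 ± √((-2)² - 4·(-1)))/2 = (2 ± √(8))/2
  = 1 + √2,  1 - √2
Eigenvalues: 1 + √2, 1 - √2  (≈ 2.414, -0.4142)
The two irrational eigenvalues are distinct (simple), so each has alg. mult. = geom. mult. = 1.
Sum of geometric multiplicities equals n, so A has n independent eigenvectors.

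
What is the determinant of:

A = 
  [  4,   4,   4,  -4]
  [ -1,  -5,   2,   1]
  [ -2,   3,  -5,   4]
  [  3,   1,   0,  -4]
-132

Cofactor expansion along row 1: det(A) = a₁₁M₁₁ - a₁₂M₁₂ + a₁₃M₁₃ - a₁₄M₁₄

M₁₁ = det[[-5, 2, 1]; [3, -5, 4]; [1, 0, -4]]
  = (-5)·((-5)(-4) - (4)(0)) - (2)·((3)(-4) - (4)(1)) + (1)·((3)(0) - (-5)(1))
  = (-5)(20) - (2)(-16) + (1)(5)
  = -63
M₁₂ = det[[-1, 2, 1]; [-2, -5, 4]; [3, 0, -4]]
  = (-1)·((-5)(-4) - (4)(0)) - (2)·((-2)(-4) - (4)(3)) + (1)·((-2)(0) - (-5)(3))
  = (-1)(20) - (2)(-4) + (1)(15)
  = 3
M₁₃ = det[[-1, -5, 1]; [-2, 3, 4]; [3, 1, -4]]
  = (-1)·((3)(-4) - (4)(1)) - (-5)·((-2)(-4) - (4)(3)) + (1)·((-2)(1) - (3)(3))
  = (-1)(-16) - (-5)(-4) + (1)(-11)
  = -15
M₁₄ = det[[-1, -5, 2]; [-2, 3, -5]; [3, 1, 0]]
  = (-1)·((3)(0) - (-5)(1)) - (-5)·((-2)(0) - (-5)(3)) + (2)·((-2)(1) - (3)(3))
  = (-1)(5) - (-5)(15) + (2)(-11)
  = 48

det(A) = (4)(-63) - (4)(3) + (4)(-15) - (-4)(48) = -132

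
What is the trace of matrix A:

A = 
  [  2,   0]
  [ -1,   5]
7

tr(A) = 2 + 5 = 7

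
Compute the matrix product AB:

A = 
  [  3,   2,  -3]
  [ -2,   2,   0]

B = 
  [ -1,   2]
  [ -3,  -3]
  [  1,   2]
AB = 
  [-12,  -6]
  [ -4, -10]

A is 2×3 and B is 3×2, so AB is 2×2. Each entry is (row of A)·(column of B):
AB[1,1] = (3)(-1) + (2)(-3) + (-3)(1) = -12
AB[1,2] = (3)(2) + (2)(-3) + (-3)(2) = -6
AB[2,1] = (-2)(-1) + (2)(-3) + (0)(1) = -4
AB[2,2] = (-2)(2) + (2)(-3) + (0)(2) = -10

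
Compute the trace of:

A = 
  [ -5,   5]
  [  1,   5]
0

tr(A) = -5 + 5 = 0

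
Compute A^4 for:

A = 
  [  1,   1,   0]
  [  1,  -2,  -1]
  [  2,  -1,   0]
A² = A·A:
A²[1,1] = (1)(1) + (1)(1) + (0)(2) = 2
A²[1,2] = (1)(1) + (1)(-2) + (0)(-1) = -1
A²[1,3] = (1)(0) + (1)(-1) + (0)(0) = -1
A²[2,1] = (1)(1) + (-2)(1) + (-1)(2) = -3
A²[2,2] = (1)(1) + (-2)(-2) + (-1)(-1) = 6
A²[2,3] = (1)(0) + (-2)(-1) + (-1)(0) = 2
A²[3,1] = (2)(1) + (-1)(1) + (0)(2) = 1
A²[3,2] = (2)(1) + (-1)(-2) + (0)(-1) = 4
A²[3,3] = (2)(0) + (-1)(-1) + (0)(0) = 1
A² = 
  [  2,  -1,  -1]
  [ -3,   6,   2]
  [  1,   4,   1]

A^3 = A^2·A:
A^3[1,1] = (2)(1) + (-1)(1) + (-1)(2) = -1
A^3[1,2] = (2)(1) + (-1)(-2) + (-1)(-1) = 5
A^3[1,3] = (2)(0) + (-1)(-1) + (-1)(0) = 1
A^3[2,1] = (-3)(1) + (6)(1) + (2)(2) = 7
A^3[2,2] = (-3)(1) + (6)(-2) + (2)(-1) = -17
A^3[2,3] = (-3)(0) + (6)(-1) + (2)(0) = -6
A^3[3,1] = (1)(1) + (4)(1) + (1)(2) = 7
A^3[3,2] = (1)(1) + (4)(-2) + (1)(-1) = -8
A^3[3,3] = (1)(0) + (4)(-1) + (1)(0) = -4
A^3 = 
  [ -1,   5,   1]
  [  7, -17,  -6]
  [  7,  -8,  -4]

A^4 = A^3·A:
A^4[1,1] = (-1)(1) + (5)(1) + (1)(2) = 6
A^4[1,2] = (-1)(1) + (5)(-2) + (1)(-1) = -12
A^4[1,3] = (-1)(0) + (5)(-1) + (1)(0) = -5
A^4[2,1] = (7)(1) + (-17)(1) + (-6)(2) = -22
A^4[2,2] = (7)(1) + (-17)(-2) + (-6)(-1) = 47
A^4[2,3] = (7)(0) + (-17)(-1) + (-6)(0) = 17
A^4[3,1] = (7)(1) + (-8)(1) + (-4)(2) = -9
A^4[3,2] = (7)(1) + (-8)(-2) + (-4)(-1) = 27
A^4[3,3] = (7)(0) + (-8)(-1) + (-4)(0) = 8
A^4 = 
  [  6, -12,  -5]
  [-22,  47,  17]
  [ -9,  27,   8]

Therefore
A^4 = 
  [  6, -12,  -5]
  [-22,  47,  17]
  [ -9,  27,   8]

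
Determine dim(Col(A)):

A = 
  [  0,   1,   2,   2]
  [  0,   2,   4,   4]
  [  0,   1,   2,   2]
dim(Col(A)) = 1

Row reduce:
R2 → R2 - (2)·R1
R3 → R3 - (1)·R1
REF = 
  [  0,   1,   2,   2]
  [  0,   0,   0,   0]
  [  0,   0,   0,   0]
Pivot columns: 2 → 1 pivot.
dim(Col(A)) = number of pivot columns = 1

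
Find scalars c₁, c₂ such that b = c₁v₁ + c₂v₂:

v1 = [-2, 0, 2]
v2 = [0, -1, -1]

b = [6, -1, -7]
c1 = -3, c2 = 1

b = -3·v1 + 1·v2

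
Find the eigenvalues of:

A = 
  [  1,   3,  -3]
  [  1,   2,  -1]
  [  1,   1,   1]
Characteristic polynomial: det(λI - A) = λ³ - 4λ² + 6λ
The constant term is 0, so λ = 0 is a root: p(λ) = λ(λ² - 4λ + 6)
λ² - 4λ + 6 = 0  ⇒  λ = (4 ± √((-4)² - 4·(6)))/2 = (4 ± √(-8))/2
  = 2 + i√2,  2 - i√2

λ = 0, 2 + i√2, 2 - i√2  (≈ 0, 2 + 1.414i, 2 - 1.414i)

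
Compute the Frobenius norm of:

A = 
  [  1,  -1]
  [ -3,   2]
||A||_F = 3.873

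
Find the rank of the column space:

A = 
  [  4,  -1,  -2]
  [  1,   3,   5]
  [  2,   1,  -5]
Row reduce:
R2 → R2 - (1/4)·R1
R3 → R3 - (1/2)·R1
R3 → R3 - (6/13)·R2
REF = 
  [     4,     -1,     -2]
  [     0,   13/4,   11/2]
  [     0,      0, -85/13]
Pivot columns: 1, 2, 3 → 3 pivots.
dim(Col(A)) = number of pivot columns = 3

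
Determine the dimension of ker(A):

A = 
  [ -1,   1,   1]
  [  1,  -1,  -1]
nullity(A) = 2

Row reduce:
R2 → R2 + (1)·R1
REF = 
  [ -1,   1,   1]
  [  0,   0,   0]
Pivot columns: 1 → 1 pivot.
rank(A) = 1, so nullity(A) = 3 - 1 = 2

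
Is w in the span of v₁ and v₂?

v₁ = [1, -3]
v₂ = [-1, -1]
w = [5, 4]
Yes

Form the augmented matrix and row-reduce:
[v₁|v₂|w] = 
  [  1,  -1,   5]
  [ -3,  -1,   4]
R2 → R2 + (3)·R1
REF = 
  [  1,  -1,   5]
  [  0,  -4,  19]

No row of the form [0 0 | nonzero], so the system is consistent. Back-substitution gives c₁ = 1/4, c₂ = -19/4: w = (1/4)·v₁ + (-19/4)·v₂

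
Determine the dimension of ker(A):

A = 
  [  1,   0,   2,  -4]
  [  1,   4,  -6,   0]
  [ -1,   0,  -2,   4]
nullity(A) = 2

Row reduce:
R2 → R2 - (1)·R1
R3 → R3 + (1)·R1
REF = 
  [  1,   0,   2,  -4]
  [  0,   4,  -8,   4]
  [  0,   0,   0,   0]
Pivot columns: 1, 2 → 2 pivots.
rank(A) = 2, so nullity(A) = 4 - 2 = 2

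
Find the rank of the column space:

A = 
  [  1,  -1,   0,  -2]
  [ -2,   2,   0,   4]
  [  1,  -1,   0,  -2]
Row reduce:
R2 → R2 + (2)·R1
R3 → R3 - (1)·R1
REF = 
  [  1,  -1,   0,  -2]
  [  0,   0,   0,   0]
  [  0,   0,   0,   0]
Pivot columns: 1 → 1 pivot.
dim(Col(A)) = number of pivot columns = 1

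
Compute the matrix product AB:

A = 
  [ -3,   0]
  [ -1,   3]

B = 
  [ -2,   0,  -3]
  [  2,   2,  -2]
A is 2×2 and B is 2×3, so AB is 2×3. Each entry is (row of A)·(column of B):
AB[1,1] = (-3)(-2) + (0)(2) = 6
AB[1,2] = (-3)(0) + (0)(2) = 0
AB[1,3] = (-3)(-3) + (0)(-2) = 9
AB[2,1] = (-1)(-2) + (3)(2) = 8
AB[2,2] = (-1)(0) + (3)(2) = 6
AB[2,3] = (-1)(-3) + (3)(-2) = -3

AB = 
  [  6,   0,   9]
  [  8,   6,  -3]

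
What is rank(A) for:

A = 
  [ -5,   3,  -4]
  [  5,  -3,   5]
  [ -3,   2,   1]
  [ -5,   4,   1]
Row reduce:
R2 → R2 + (1)·R1
R3 → R3 - (3/5)·R1
R4 → R4 - (1)·R1
Swap R2 ↔ R3
R4 → R4 - (5)·R2
R4 → R4 + (12)·R3
REF = 
  [  -5,    3,   -4]
  [   0,  1/5, 17/5]
  [   0,    0,    1]
  [   0,    0,    0]
Pivot columns: 1, 2, 3 → 3 pivots.

rank(A) = 3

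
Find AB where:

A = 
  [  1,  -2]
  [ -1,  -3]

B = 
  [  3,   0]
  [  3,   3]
AB = 
  [ -3,  -6]
  [-12,  -9]

A is 2×2 and B is 2×2, so AB is 2×2. Each entry is (row of A)·(column of B):
AB[1,1] = (1)(3) + (-2)(3) = -3
AB[1,2] = (1)(0) + (-2)(3) = -6
AB[2,1] = (-1)(3) + (-3)(3) = -12
AB[2,2] = (-1)(0) + (-3)(3) = -9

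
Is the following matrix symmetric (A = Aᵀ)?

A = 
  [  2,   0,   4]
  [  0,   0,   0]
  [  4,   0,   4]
Yes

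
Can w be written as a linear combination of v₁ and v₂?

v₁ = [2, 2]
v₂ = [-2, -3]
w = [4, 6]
Yes

Form the augmented matrix and row-reduce:
[v₁|v₂|w] = 
  [  2,  -2,   4]
  [  2,  -3,   6]
R2 → R2 - (1)·R1
REF = 
  [  2,  -2,   4]
  [  0,  -1,   2]

No row of the form [0 0 | nonzero], so the system is consistent. Back-substitution gives c₁ = 0, c₂ = -2: w = (0)·v₁ + (-2)·v₂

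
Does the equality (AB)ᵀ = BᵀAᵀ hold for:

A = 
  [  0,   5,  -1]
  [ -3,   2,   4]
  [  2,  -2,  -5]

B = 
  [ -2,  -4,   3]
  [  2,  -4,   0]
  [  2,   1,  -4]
Yes

(AB)ᵀ = 
  [  8,  18, -18]
  [-21,   8,  -5]
  [  4, -25,  26]

BᵀAᵀ = 
  [  8,  18, -18]
  [-21,   8,  -5]
  [  4, -25,  26]

Both sides are equal — this is the standard identity (AB)ᵀ = BᵀAᵀ, which holds for all A, B.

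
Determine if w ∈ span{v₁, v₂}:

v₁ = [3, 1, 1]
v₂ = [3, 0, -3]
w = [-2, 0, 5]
No

Form the augmented matrix and row-reduce:
[v₁|v₂|w] = 
  [  3,   3,  -2]
  [  1,   0,   0]
  [  1,  -3,   5]
R2 → R2 - (1/3)·R1
R3 → R3 - (1/3)·R1
R3 → R3 - (4)·R2
REF = 
  [  3,   3,  -2]
  [  0,  -1, 2/3]
  [  0,   0,   3]

Row 3 reads [0 0 | 3], i.e. 0 = 3, so the system is inconsistent and w ∉ span{v₁, v₂}.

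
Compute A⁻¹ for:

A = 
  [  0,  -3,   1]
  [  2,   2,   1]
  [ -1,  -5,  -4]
det(A) = (0)·((2)(-4) - (1)(-5)) - (-3)·((2)(-4) - (1)(-1)) + (1)·((2)(-5) - (2)(-1))
  = (0)(-3) - (-3)(-7) + (1)(-8)
  = -29
det(A) = -29 ≠ 0, so A is invertible.

Cofactors Cᵢⱼ = (-1)ⁱ⁺ʲ·Mᵢⱼ:
C = 
  [ -3,   7,  -8]
  [-17,   1,   3]
  [ -5,   2,   6]

adj(A) = Cᵀ:
adj(A) = 
  [ -3, -17,  -5]
  [  7,   1,   2]
  [ -8,   3,   6]

A⁻¹ = (-1/29) · adj(A):
A⁻¹ = 
  [ 3/29, 17/29,  5/29]
  [-7/29, -1/29, -2/29]
  [ 8/29, -3/29, -6/29]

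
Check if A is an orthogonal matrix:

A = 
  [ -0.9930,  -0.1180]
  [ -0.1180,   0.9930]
Yes

AᵀA = 
  [  1,   0]
  [  0,   1]
≈ I (equal to I up to the 4-dp rounding of the entries)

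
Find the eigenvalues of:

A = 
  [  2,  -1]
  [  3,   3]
tr(A) = 5, det(A) = 9
Characteristic polynomial: λ² - tr(A)λ + det(A) = λ² - 5λ + 9
λ² - 5λ + 9 = 0  ⇒  λ = (5 ± √((-5)² - 4·(9)))/2 = (5 ± √(-11))/2
  = (5 + i√11)/2,  (5 - i√11)/2

λ = (5 + i√11)/2, (5 - i√11)/2  (≈ 2.5 + 1.658i, 2.5 - 1.658i)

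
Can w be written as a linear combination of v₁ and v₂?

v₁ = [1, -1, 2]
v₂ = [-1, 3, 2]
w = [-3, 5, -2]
Yes

Form the augmented matrix and row-reduce:
[v₁|v₂|w] = 
  [  1,  -1,  -3]
  [ -1,   3,   5]
  [  2,   2,  -2]
R2 → R2 + (1)·R1
R3 → R3 - (2)·R1
R3 → R3 - (2)·R2
REF = 
  [  1,  -1,  -3]
  [  0,   2,   2]
  [  0,   0,   0]

No row of the form [0 0 | nonzero], so the system is consistent. Back-substitution gives c₁ = -2, c₂ = 1: w = (-2)·v₁ + (1)·v₂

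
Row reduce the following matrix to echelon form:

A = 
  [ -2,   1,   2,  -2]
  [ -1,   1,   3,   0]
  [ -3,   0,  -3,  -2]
Row operations:
R2 → R2 - (1/2)·R1
R3 → R3 - (3/2)·R1
R3 → R3 + (3)·R2

Resulting echelon form:
REF = 
  [ -2,   1,   2,  -2]
  [  0, 1/2,   2,   1]
  [  0,   0,   0,   4]

Rank = 3 (number of non-zero pivot rows).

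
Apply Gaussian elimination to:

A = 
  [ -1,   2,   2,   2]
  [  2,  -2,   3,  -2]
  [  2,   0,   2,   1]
Row operations:
R2 → R2 + (2)·R1
R3 → R3 + (2)·R1
R3 → R3 - (2)·R2

Resulting echelon form:
REF = 
  [ -1,   2,   2,   2]
  [  0,   2,   7,   2]
  [  0,   0,  -8,   1]

Rank = 3 (number of non-zero pivot rows).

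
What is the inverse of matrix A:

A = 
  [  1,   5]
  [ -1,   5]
det(A) = (1)(5) - (5)(-1) = 10
For a 2×2 matrix, A⁻¹ = (1/det(A)) · [[d, -b], [-c, a]]
    = (1/10) · [[5, -5], [1, 1]]

A⁻¹ = 
  [ 1/2, -1/2]
  [1/10, 1/10]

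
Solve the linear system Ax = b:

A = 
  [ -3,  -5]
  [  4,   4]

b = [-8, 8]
Row reduce the augmented matrix [A|b]:
R2 → R2 + (4/3)·R1
REF = 
  [  -3,   -5,   -8]
  [   0, -8/3, -8/3]

Back-substitution:
x₂ = (-8/3) / (-8/3) = 1
x₁ = (-8 - (-5)(1)) / (-3) = 1

x = [1, 1]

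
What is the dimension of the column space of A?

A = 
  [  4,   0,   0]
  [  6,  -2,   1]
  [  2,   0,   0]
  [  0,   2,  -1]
Row reduce:
R2 → R2 - (3/2)·R1
R3 → R3 - (1/2)·R1
R4 → R4 + (1)·R2
REF = 
  [  4,   0,   0]
  [  0,  -2,   1]
  [  0,   0,   0]
  [  0,   0,   0]
Pivot columns: 1, 2 → 2 pivots.
dim(Col(A)) = number of pivot columns = 2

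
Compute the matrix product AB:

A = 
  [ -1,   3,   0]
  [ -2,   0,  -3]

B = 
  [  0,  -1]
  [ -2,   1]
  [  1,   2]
AB = 
  [ -6,   4]
  [ -3,  -4]

A is 2×3 and B is 3×2, so AB is 2×2. Each entry is (row of A)·(column of B):
AB[1,1] = (-1)(0) + (3)(-2) + (0)(1) = -6
AB[1,2] = (-1)(-1) + (3)(1) + (0)(2) = 4
AB[2,1] = (-2)(0) + (0)(-2) + (-3)(1) = -3
AB[2,2] = (-2)(-1) + (0)(1) + (-3)(2) = -4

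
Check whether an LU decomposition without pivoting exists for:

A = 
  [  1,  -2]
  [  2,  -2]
Yes.
A[1,1] = 1 ≠ 0, so Gaussian elimination proceeds without a row swap: multiplier ℓ₂₁ = (2)/(1) = 2, and U[2,2] = -2 - (2)(-2) = 2.
L = 
  [  1,   0]
  [  2,   1]
U = 
  [  1,  -2]
  [  0,   2]
Check row 2 of LU: [(2)(1), (2)(-2) + 2] = [2, -2] = row 2 of A ✓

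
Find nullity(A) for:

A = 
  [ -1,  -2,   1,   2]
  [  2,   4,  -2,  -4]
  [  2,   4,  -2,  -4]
nullity(A) = 3

Row reduce:
R2 → R2 + (2)·R1
R3 → R3 + (2)·R1
REF = 
  [ -1,  -2,   1,   2]
  [  0,   0,   0,   0]
  [  0,   0,   0,   0]
Pivot columns: 1 → 1 pivot.
rank(A) = 1, so nullity(A) = 4 - 1 = 3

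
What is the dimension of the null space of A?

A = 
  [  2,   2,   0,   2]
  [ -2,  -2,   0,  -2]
nullity(A) = 3

Row reduce:
R2 → R2 + (1)·R1
REF = 
  [  2,   2,   0,   2]
  [  0,   0,   0,   0]
Pivot columns: 1 → 1 pivot.
rank(A) = 1, so nullity(A) = 4 - 1 = 3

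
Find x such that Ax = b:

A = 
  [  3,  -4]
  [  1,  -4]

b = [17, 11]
Row reduce the augmented matrix [A|b]:
R2 → R2 - (1/3)·R1
REF = 
  [   3,   -4,   17]
  [   0, -8/3, 16/3]

Back-substitution:
x₂ = (16/3) / (-8/3) = -2
x₁ = (17 - (-4)(-2)) / 3 = 3

x = [3, -2]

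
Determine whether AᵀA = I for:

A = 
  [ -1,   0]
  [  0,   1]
Yes

AᵀA = 
  [  1,   0]
  [  0,   1]
= I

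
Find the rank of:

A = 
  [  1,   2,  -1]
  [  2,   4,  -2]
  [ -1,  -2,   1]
rank(A) = 1

Row reduce:
R2 → R2 - (2)·R1
R3 → R3 + (1)·R1
REF = 
  [  1,   2,  -1]
  [  0,   0,   0]
  [  0,   0,   0]
Pivot columns: 1 → 1 pivot.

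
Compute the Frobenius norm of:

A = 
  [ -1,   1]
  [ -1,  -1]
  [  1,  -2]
||A||_F = 3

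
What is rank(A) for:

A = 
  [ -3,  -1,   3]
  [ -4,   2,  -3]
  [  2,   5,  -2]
Row reduce:
R2 → R2 - (4/3)·R1
R3 → R3 + (2/3)·R1
R3 → R3 - (13/10)·R2
REF = 
  [   -3,    -1,     3]
  [    0,  10/3,    -7]
  [    0,     0, 91/10]
Pivot columns: 1, 2, 3 → 3 pivots.

rank(A) = 3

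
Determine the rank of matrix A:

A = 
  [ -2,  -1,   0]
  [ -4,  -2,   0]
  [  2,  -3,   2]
Row reduce:
R2 → R2 - (2)·R1
R3 → R3 + (1)·R1
Swap R2 ↔ R3
REF = 
  [ -2,  -1,   0]
  [  0,  -4,   2]
  [  0,   0,   0]
Pivot columns: 1, 2 → 2 pivots.

rank(A) = 2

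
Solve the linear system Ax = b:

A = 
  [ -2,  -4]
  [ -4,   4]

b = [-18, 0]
x = [3, 3]

Row reduce the augmented matrix [A|b]:
R2 → R2 - (2)·R1
REF = 
  [ -2,  -4, -18]
  [  0,  12,  36]

Back-substitution:
x₂ = 36 / 12 = 3
x₁ = (-18 - (-4)(3)) / (-2) = 3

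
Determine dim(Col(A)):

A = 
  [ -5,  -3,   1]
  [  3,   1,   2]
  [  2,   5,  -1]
Row reduce:
R2 → R2 + (3/5)·R1
R3 → R3 + (2/5)·R1
R3 → R3 + (19/4)·R2
REF = 
  [  -5,   -3,    1]
  [   0, -4/5, 13/5]
  [   0,    0, 47/4]
Pivot columns: 1, 2, 3 → 3 pivots.
dim(Col(A)) = number of pivot columns = 3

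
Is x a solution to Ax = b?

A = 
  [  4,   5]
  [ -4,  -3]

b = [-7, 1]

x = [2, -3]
Yes

Ax = [-7, 1] = b ✓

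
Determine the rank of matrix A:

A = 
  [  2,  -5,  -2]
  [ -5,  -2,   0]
rank(A) = 2

Row reduce:
R2 → R2 + (5/2)·R1
REF = 
  [    2,    -5,    -2]
  [    0, -29/2,    -5]
Pivot columns: 1, 2 → 2 pivots.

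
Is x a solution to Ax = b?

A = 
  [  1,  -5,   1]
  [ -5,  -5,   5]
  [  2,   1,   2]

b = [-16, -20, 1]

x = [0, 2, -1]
No

Ax = [-11, -15, 0] ≠ b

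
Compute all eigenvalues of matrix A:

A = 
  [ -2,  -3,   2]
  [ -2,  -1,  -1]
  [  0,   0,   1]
Characteristic polynomial: det(λI - A) = λ³ + 2λ² - 7λ + 4
Testing integer divisors of the constant term: p(1) = 0, so (λ - 1) is a factor:
p(λ) = (λ - 1)(λ² + 3λ - 4)
λ² + 3λ - 4 = (λ + 4)(λ - 1)

λ = 1, 1, -4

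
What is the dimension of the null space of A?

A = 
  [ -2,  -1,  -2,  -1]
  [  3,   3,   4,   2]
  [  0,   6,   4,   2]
nullity(A) = 2

Row reduce:
R2 → R2 + (3/2)·R1
R3 → R3 - (4)·R2
REF = 
  [ -2,  -1,  -2,  -1]
  [  0, 3/2,   1, 1/2]
  [  0,   0,   0,   0]
Pivot columns: 1, 2 → 2 pivots.
rank(A) = 2, so nullity(A) = 4 - 2 = 2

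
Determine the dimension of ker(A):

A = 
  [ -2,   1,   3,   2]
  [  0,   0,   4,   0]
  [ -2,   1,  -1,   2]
nullity(A) = 2

Row reduce:
R3 → R3 - (1)·R1
R3 → R3 + (1)·R2
REF = 
  [ -2,   1,   3,   2]
  [  0,   0,   4,   0]
  [  0,   0,   0,   0]
Pivot columns: 1, 3 → 2 pivots.
rank(A) = 2, so nullity(A) = 4 - 2 = 2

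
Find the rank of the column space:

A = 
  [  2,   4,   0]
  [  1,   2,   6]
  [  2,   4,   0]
Row reduce:
R2 → R2 - (1/2)·R1
R3 → R3 - (1)·R1
REF = 
  [  2,   4,   0]
  [  0,   0,   6]
  [  0,   0,   0]
Pivot columns: 1, 3 → 2 pivots.
dim(Col(A)) = number of pivot columns = 2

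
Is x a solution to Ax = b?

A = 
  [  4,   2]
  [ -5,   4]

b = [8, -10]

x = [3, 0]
No

Ax = [12, -15] ≠ b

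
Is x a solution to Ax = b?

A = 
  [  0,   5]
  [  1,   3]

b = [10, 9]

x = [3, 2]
Yes

Ax = [10, 9] = b ✓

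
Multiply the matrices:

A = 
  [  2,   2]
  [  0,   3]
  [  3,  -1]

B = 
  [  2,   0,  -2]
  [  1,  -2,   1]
A is 3×2 and B is 2×3, so AB is 3×3. Each entry is (row of A)·(column of B):
AB[1,1] = (2)(2) + (2)(1) = 6
AB[1,2] = (2)(0) + (2)(-2) = -4
AB[1,3] = (2)(-2) + (2)(1) = -2
AB[2,1] = (0)(2) + (3)(1) = 3
AB[2,2] = (0)(0) + (3)(-2) = -6
AB[2,3] = (0)(-2) + (3)(1) = 3
AB[3,1] = (3)(2) + (-1)(1) = 5
AB[3,2] = (3)(0) + (-1)(-2) = 2
AB[3,3] = (3)(-2) + (-1)(1) = -7

AB = 
  [  6,  -4,  -2]
  [  3,  -6,   3]
  [  5,   2,  -7]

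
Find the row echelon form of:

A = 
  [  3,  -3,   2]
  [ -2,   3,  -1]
Row operations:
R2 → R2 + (2/3)·R1

Resulting echelon form:
REF = 
  [  3,  -3,   2]
  [  0,   1, 1/3]

Rank = 2 (number of non-zero pivot rows).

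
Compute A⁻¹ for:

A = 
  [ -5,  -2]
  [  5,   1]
det(A) = (-5)(1) - (-2)(5) = 5
For a 2×2 matrix, A⁻¹ = (1/det(A)) · [[d, -b], [-c, a]]
    = (1/5) · [[1, 2], [-5, -5]]

A⁻¹ = 
  [1/5, 2/5]
  [ -1,  -1]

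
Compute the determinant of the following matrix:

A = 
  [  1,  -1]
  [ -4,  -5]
For a 2×2 matrix, det = ad - bc = (1)(-5) - (-1)(-4) = -9

det(A) = -9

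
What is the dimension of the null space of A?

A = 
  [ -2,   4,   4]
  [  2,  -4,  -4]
nullity(A) = 2

Row reduce:
R2 → R2 + (1)·R1
REF = 
  [ -2,   4,   4]
  [  0,   0,   0]
Pivot columns: 1 → 1 pivot.
rank(A) = 1, so nullity(A) = 3 - 1 = 2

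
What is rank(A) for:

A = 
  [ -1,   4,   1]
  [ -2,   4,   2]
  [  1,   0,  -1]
rank(A) = 2

Row reduce:
R2 → R2 - (2)·R1
R3 → R3 + (1)·R1
R3 → R3 + (1)·R2
REF = 
  [ -1,   4,   1]
  [  0,  -4,   0]
  [  0,   0,   0]
Pivot columns: 1, 2 → 2 pivots.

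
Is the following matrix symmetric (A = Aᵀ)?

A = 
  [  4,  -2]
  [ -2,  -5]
Yes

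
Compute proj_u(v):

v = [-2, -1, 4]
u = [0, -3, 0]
v·u = (-2)(0) + (-1)(-3) + (4)(0) = 3
u·u = (0)² + (-3)² + (0)² = 9
proj_u(v) = (v·u / u·u) × u = (3/9) × u = (1/3) × u

proj_u(v) = [0, -1, 0]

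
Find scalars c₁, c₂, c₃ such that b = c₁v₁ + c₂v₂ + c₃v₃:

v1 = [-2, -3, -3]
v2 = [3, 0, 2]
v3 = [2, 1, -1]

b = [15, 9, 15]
c1 = -3, c2 = 3, c3 = 0

b = -3·v1 + 3·v2 + 0·v3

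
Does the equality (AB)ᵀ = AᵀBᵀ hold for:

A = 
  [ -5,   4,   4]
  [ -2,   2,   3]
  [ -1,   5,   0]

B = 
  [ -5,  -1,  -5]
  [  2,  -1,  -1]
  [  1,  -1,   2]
No

(AB)ᵀ = 
  [ 37,  17,  15]
  [ -3,  -3,  -4]
  [ 29,  14,   0]

AᵀBᵀ = 
  [ 32,  -7,  -5]
  [-47,   1,  12]
  [-23,   5,   1]

The two matrices differ, so (AB)ᵀ ≠ AᵀBᵀ in general. The correct identity is (AB)ᵀ = BᵀAᵀ.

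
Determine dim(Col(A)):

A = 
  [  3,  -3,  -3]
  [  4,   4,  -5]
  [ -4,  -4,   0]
Row reduce:
R2 → R2 - (4/3)·R1
R3 → R3 + (4/3)·R1
R3 → R3 + (1)·R2
REF = 
  [  3,  -3,  -3]
  [  0,   8,  -1]
  [  0,   0,  -5]
Pivot columns: 1, 2, 3 → 3 pivots.
dim(Col(A)) = number of pivot columns = 3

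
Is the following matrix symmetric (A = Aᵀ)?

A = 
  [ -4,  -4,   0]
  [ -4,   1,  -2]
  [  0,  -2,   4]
Yes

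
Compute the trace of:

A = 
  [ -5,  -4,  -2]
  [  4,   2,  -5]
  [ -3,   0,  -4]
-7

tr(A) = -5 + 2 + -4 = -7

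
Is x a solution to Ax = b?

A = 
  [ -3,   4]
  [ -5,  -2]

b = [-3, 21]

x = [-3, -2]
No

Ax = [1, 19] ≠ b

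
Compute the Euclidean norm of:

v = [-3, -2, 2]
4.123

||v||₂ = √((-3)² + (-2)² + (2)²) = √17 = 4.123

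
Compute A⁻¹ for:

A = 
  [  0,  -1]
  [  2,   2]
det(A) = (0)(2) - (-1)(2) = 2
For a 2×2 matrix, A⁻¹ = (1/det(A)) · [[d, -b], [-c, a]]
    = (1/2) · [[2, 1], [-2, 0]]

A⁻¹ = 
  [  1, 1/2]
  [ -1,   0]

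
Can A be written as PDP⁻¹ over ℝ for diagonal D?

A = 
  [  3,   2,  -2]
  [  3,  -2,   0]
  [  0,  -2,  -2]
No

Characteristic polynomial: det(λI - A) = λ³ + λ² - 14λ - 36
By the rational root theorem any rational root is an integer dividing 36; none of those is a root, so p(λ) has no rational roots and hence (being an irreducible cubic) no repeated roots.
Discriminant of the cubic: Δ = -14604
Δ < 0 ⇒ one real eigenvalue and a complex-conjugate pair: λ ≈ 4.264, -2.632 + 1.231i, -2.632 - 1.231i
Has complex eigenvalues (not diagonalizable over ℝ).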